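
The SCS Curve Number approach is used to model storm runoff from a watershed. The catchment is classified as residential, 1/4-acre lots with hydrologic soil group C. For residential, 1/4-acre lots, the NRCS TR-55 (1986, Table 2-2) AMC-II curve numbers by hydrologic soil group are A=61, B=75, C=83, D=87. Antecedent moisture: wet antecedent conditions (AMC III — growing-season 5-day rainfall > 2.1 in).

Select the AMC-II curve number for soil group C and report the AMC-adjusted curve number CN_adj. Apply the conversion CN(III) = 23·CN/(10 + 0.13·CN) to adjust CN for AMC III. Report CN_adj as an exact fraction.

CN_adj = 190900/2079 ≈ 91.823

NRCS table: residential, 1/4-acre lots, soil group C → CN(II) = 83
CN(III) from CN(II)=83: (23·83)/(10 + 0.13·83) = 190900/2079 ≈ 91.823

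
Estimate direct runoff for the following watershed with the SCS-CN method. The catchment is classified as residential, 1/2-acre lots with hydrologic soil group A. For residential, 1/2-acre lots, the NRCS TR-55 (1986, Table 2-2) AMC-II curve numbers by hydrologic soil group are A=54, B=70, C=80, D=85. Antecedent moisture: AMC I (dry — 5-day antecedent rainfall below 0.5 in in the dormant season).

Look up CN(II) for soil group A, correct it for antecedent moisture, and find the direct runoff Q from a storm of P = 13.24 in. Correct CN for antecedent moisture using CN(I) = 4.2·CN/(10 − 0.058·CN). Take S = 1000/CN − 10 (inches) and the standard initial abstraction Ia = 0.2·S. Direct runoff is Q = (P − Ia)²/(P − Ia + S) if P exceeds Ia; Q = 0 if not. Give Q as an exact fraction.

Q = 16946051329/5920571475 in ≈ 2.862 in

NRCS table: residential, 1/2-acre lots, soil group A → CN(II) = 54
CN(I) from CN(II)=54: (4.2·54)/(10 − 0.058·54) = 56700/1717 ≈ 33.023
S = 1000/(56700/1717) − 10 = 11500/567 in ≈ 20.282 in
Ia = 0.2S: 0.2·20.282 = 4.056 in (exactly 2300/567)
Since P=13.240 > Ia=4.056: effective rainfall P−Ia = 130177/14175 in
Q: (130177/14175)² ÷ (417677/14175) = 16946051329/5920571475 in (≈ 2.862 in)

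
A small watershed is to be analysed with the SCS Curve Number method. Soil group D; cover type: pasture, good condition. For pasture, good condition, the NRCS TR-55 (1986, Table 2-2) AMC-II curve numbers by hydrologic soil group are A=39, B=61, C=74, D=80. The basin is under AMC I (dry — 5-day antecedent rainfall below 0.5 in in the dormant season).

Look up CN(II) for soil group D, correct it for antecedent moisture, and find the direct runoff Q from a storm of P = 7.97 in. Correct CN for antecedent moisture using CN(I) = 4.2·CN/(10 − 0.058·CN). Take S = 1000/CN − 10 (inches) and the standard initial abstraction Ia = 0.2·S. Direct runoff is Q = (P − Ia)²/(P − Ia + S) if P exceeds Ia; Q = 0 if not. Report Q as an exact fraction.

Q = 202692169/56147700 in ≈ 3.610 in

NRCS table: pasture, good condition, soil group D → CN(II) = 80
Dry (AMC I): CN(I) = 4.2·80/(10 − 0.058·80) = 336/(134/25) = 4200/67 ≈ 62.687
S = 1000/(4200/67) − 10 = 125/21 in ≈ 5.952 in
Ia = 0.2·(125/21) = 25/21 in ≈ 1.190 in
Since P=7.970 > Ia=1.190: effective rainfall P−Ia = 14237/2100 in
Q: (14237/2100)² ÷ (26737/2100) = 202692169/56147700 in (≈ 3.610 in)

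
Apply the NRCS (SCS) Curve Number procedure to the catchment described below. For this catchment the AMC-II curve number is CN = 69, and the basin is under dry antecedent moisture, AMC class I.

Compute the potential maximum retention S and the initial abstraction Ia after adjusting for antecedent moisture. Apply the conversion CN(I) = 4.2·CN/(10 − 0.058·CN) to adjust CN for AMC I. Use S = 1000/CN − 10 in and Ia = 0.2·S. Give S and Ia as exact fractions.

S = 15500/1449 in ≈ 10.697 in; Ia = 3100/1449 in ≈ 2.139 in

Adjust CN=69 to AMC I: 4.2·69/(10 − 0.058·69) → (1449/5) ÷ (2999/500) = 144900/2999 ≈ 48.316
Max retention: S = 1000/(144900/2999) − 10 = 15500/1449 in (≈ 10.697 in)
Ia = 0.2·(15500/1449) = 3100/1449 in ≈ 2.139 in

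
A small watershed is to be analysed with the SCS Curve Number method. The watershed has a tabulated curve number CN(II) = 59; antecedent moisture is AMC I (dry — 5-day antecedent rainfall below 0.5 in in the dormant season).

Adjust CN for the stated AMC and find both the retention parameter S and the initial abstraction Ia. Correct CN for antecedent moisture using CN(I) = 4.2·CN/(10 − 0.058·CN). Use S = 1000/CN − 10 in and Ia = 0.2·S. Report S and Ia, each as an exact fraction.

Adjust CN=59 to AMC I: 4.2·59/(10 − 0.058·59) → (1239/5) ÷ (3289/500) = 123900/3289 ≈ 37.671
Retention S: 1000/CN − 10 with CN=37.671 → S = 20500/1239 ≈ 16.546 in
Ia = 0.2·(20500/1239) = 4100/1239 in ≈ 3.309 in

S = 20500/1239 in ≈ 16.546 in; Ia = 4100/1239 in ≈ 3.309 in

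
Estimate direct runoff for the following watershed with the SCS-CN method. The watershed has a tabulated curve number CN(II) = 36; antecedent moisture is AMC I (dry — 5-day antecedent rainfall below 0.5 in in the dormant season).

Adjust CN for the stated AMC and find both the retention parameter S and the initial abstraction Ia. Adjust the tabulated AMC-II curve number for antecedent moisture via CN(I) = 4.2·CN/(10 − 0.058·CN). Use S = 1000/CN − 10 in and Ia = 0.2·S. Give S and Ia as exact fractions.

S = 8000/189 in ≈ 42.328 in; Ia = 1600/189 in ≈ 8.466 in

CN(I) from CN(II)=36: (4.2·36)/(10 − 0.058·36) = 18900/989 ≈ 19.110
Retention S: 1000/CN − 10 with CN=19.110 → S = 8000/189 ≈ 42.328 in
Initial abstraction Ia = S/5 = (8000/189)/5 = 1600/189 ≈ 8.466 in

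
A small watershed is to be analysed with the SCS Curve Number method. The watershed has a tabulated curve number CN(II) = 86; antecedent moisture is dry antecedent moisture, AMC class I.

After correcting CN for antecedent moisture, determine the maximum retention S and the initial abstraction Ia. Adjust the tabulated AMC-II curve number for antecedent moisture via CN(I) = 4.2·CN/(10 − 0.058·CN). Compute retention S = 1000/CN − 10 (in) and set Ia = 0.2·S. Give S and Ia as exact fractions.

S = 500/129 in ≈ 3.876 in; Ia = 100/129 in ≈ 0.775 in

CN(I) from CN(II)=86: (4.2·86)/(10 − 0.058·86) = 12900/179 ≈ 72.067
S = 1000/(12900/179) − 10 = 500/129 in ≈ 3.876 in
Ia = 0.2S: 0.2·3.876 = 0.775 in (exactly 100/129)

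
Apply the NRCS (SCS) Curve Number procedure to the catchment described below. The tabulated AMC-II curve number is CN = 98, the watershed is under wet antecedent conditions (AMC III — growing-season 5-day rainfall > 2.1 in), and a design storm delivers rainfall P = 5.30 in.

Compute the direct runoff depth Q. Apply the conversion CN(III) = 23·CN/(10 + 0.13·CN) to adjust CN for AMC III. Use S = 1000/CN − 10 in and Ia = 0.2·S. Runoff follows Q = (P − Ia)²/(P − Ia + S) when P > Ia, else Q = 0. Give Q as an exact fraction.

Q = 3543939961/682184370 in ≈ 5.195 in

CN(III) from CN(II)=98: (23·98)/(10 + 0.13·98) = 112700/1137 ≈ 99.120
Max retention: S = 1000/(112700/1137) − 10 = 100/1127 in (≈ 0.089 in)
Ia = 0.2S: 0.2·0.089 = 0.018 in (exactly 20/1127)
Since P=5.300 > Ia=0.018: effective rainfall P−Ia = 59531/11270 in
Q = (59531/11270)²/((59531/11270) + 100/1127) = (3543939961/127012900)/(60531/11270) = 3543939961/682184370 in ≈ 5.195 in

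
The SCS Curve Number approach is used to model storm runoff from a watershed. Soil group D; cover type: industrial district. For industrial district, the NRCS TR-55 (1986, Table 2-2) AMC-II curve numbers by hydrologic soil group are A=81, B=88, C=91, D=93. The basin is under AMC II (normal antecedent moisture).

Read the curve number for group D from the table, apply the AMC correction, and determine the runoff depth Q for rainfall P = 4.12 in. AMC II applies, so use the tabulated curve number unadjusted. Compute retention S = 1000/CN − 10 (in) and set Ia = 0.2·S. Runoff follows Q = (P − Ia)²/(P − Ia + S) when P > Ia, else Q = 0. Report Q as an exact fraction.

Q = 85174441/25526175 in ≈ 3.337 in

NRCS table: industrial district, soil group D → CN(II) = 93
CN(II) = 93; AMC II needs no correction.
Retention S: 1000/CN − 10 with CN=93.000 → S = 70/93 ≈ 0.753 in
Initial abstraction Ia = S/5 = (70/93)/5 = 14/93 ≈ 0.151 in
P − Ia = 4.120 − 0.151 = 9229/2325 ≈ 3.969 in (> 0, runoff occurs)
Q: (9229/2325)² ÷ (10979/2325) = 85174441/25526175 in (≈ 3.337 in)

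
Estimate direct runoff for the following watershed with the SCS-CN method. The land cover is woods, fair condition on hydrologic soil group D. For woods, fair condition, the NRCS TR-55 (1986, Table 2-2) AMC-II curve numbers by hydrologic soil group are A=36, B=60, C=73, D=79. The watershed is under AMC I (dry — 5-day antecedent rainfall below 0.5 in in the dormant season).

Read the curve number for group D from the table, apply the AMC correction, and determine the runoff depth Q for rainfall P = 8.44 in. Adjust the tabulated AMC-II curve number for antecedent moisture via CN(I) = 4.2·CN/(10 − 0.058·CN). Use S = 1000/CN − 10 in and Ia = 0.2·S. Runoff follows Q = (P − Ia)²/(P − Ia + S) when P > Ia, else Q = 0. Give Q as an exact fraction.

Q = 200760561/52671275 in ≈ 3.812 in

NRCS table: woods, fair condition, soil group D → CN(II) = 79
Adjust CN=79 to AMC I: 4.2·79/(10 − 0.058·79) → (1659/5) ÷ (2709/500) = 7900/129 ≈ 61.240
S = 1000/(7900/129) − 10 = 500/79 in ≈ 6.329 in
Initial abstraction Ia = S/5 = (500/79)/5 = 100/79 ≈ 1.266 in
Excess rainfall: 8.440 − 1.266 = 7.174 in; P > Ia so Q > 0
Runoff Q = (P−Ia)²/(P−Ia+S) = (7.174)²/(7.174+6.329) = 200760561/52671275 ≈ 3.812 in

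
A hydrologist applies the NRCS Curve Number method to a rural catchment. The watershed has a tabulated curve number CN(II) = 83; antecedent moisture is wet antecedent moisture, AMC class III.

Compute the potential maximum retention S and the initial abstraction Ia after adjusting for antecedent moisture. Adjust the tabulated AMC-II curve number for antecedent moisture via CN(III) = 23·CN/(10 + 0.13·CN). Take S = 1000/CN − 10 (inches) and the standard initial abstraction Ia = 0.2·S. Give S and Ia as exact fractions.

S = 1700/1909 in ≈ 0.891 in; Ia = 340/1909 in ≈ 0.178 in

Wet (AMC III): CN(III) = 23·83/(10 + 0.13·83) = 1909/(2079/100) = 190900/2079 ≈ 91.823
S = 1000/(190900/2079) − 10 = 1700/1909 in ≈ 0.891 in
Ia = 0.2S: 0.2·0.891 = 0.178 in (exactly 340/1909)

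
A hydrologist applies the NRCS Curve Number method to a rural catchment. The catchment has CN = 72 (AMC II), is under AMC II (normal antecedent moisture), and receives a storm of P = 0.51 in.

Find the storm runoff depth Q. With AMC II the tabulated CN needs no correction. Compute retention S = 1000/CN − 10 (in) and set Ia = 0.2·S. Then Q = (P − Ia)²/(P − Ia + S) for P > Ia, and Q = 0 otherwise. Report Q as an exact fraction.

Q = 0 in ≈ 0.000 in

Average conditions: CN = 72 (no AMC adjustment).
Retention S: 1000/CN − 10 with CN=72.000 → S = 35/9 ≈ 3.889 in
Initial abstraction Ia = S/5 = (35/9)/5 = 7/9 ≈ 0.778 in
P = 0.510 ≤ Ia = 0.778 in: entire storm abstracted, Q = 0.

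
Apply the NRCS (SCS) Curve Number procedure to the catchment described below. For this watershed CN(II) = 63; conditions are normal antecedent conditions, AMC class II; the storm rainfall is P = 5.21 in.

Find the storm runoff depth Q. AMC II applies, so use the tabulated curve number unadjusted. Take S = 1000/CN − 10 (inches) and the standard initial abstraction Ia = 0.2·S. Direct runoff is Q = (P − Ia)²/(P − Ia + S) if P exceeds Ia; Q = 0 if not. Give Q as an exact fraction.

Average conditions: CN = 63 (no AMC adjustment).
Max retention: S = 1000/63 − 10 = 370/63 in (≈ 5.873 in)
Ia = 0.2·(370/63) = 74/63 in ≈ 1.175 in
Since P=5.210 > Ia=1.175: effective rainfall P−Ia = 25423/6300 in
Runoff Q = (P−Ia)²/(P−Ia+S) = (4.035)²/(4.035+5.873) = 646328929/393264900 ≈ 1.643 in

Q = 646328929/393264900 in ≈ 1.643 in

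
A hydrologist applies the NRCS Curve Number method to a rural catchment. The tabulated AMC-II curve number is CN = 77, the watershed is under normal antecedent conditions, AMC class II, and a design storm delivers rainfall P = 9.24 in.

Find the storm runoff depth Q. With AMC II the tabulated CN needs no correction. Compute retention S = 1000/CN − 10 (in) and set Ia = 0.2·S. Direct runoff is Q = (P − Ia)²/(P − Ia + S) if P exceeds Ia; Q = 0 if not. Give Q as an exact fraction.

Average conditions: CN = 77 (no AMC adjustment).
S = 1000/77 − 10 = 230/77 in ≈ 2.987 in
Initial abstraction Ia = S/5 = (230/77)/5 = 46/77 ≈ 0.597 in
Since P=9.240 > Ia=0.597: effective rainfall P−Ia = 16637/1925 in
Q = (16637/1925)²/((16637/1925) + 230/77) = (276789769/3705625)/(22387/1925) = 276789769/43094975 in ≈ 6.423 in

Q = 276789769/43094975 in ≈ 6.423 in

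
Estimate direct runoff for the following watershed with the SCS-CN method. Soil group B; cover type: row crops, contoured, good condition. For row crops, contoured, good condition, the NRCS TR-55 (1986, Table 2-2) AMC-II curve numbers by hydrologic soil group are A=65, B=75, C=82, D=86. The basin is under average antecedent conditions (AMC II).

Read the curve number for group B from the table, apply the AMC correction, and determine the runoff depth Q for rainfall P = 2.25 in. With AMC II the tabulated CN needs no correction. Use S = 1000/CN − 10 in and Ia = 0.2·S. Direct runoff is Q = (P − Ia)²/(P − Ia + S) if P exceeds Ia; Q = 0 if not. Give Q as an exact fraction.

Q = 361/708 in ≈ 0.510 in

NRCS table: row crops, contoured, good condition, soil group B → CN(II) = 75
Average conditions: CN = 75 (no AMC adjustment).
Max retention: S = 1000/75 − 10 = 10/3 in (≈ 3.333 in)
Initial abstraction Ia = S/5 = (10/3)/5 = 2/3 ≈ 0.667 in
P − Ia = 2.250 − 0.667 = 19/12 ≈ 1.583 in (> 0, runoff occurs)
Q: (19/12)² ÷ (59/12) = 361/708 in (≈ 0.510 in)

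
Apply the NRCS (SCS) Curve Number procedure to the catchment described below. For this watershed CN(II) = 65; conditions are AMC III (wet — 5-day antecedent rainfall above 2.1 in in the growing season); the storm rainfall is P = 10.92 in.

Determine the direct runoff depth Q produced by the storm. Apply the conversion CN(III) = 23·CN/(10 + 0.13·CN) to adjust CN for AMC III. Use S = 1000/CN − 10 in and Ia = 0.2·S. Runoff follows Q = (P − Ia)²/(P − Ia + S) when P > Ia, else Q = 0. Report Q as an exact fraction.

Q = 871975447/102115975 in ≈ 8.539 in

Adjust CN=65 to AMC III: 23·65/(10 + 0.13·65) → 1495 ÷ (369/20) = 29900/369 ≈ 81.030
S = 1000/(29900/369) − 10 = 700/299 in ≈ 2.341 in
Ia = 0.2S: 0.2·2.341 = 0.468 in (exactly 140/299)
P − Ia = 10.920 − 0.468 = 78127/7475 ≈ 10.452 in (> 0, runoff occurs)
Runoff Q = (P−Ia)²/(P−Ia+S) = (10.452)²/(10.452+2.341) = 871975447/102115975 ≈ 8.539 in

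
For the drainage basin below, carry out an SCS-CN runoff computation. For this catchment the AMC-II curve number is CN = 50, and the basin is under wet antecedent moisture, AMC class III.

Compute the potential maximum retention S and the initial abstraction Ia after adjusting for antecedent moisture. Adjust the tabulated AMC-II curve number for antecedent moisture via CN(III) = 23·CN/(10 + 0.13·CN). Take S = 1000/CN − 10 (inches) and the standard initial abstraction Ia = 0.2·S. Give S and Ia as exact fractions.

S = 100/23 in ≈ 4.348 in; Ia = 20/23 in ≈ 0.870 in

CN(III) from CN(II)=50: (23·50)/(10 + 0.13·50) = 2300/33 ≈ 69.697
S = 1000/(2300/33) − 10 = 100/23 in ≈ 4.348 in
Ia = 0.2·(100/23) = 20/23 in ≈ 0.870 in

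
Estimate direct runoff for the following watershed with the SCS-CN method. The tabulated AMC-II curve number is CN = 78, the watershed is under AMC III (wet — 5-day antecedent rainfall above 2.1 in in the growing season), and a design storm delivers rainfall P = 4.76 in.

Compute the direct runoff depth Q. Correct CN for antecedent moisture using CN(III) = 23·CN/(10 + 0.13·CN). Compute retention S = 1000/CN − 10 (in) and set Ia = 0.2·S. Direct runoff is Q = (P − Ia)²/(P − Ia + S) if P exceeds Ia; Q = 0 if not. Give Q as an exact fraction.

Wet (AMC III): CN(III) = 23·78/(10 + 0.13·78) = 1794/(1007/50) = 89700/1007 ≈ 89.076
Retention S: 1000/CN − 10 with CN=89.076 → S = 1100/897 ≈ 1.226 in
Initial abstraction Ia = S/5 = (1100/897)/5 = 220/897 ≈ 0.245 in
Excess rainfall: 4.760 − 0.245 = 4.515 in; P > Ia so Q > 0
Q: (101243/22425)² ÷ (128743/22425) = 10250145049/2887061775 in (≈ 3.550 in)

Q = 10250145049/2887061775 in ≈ 3.550 in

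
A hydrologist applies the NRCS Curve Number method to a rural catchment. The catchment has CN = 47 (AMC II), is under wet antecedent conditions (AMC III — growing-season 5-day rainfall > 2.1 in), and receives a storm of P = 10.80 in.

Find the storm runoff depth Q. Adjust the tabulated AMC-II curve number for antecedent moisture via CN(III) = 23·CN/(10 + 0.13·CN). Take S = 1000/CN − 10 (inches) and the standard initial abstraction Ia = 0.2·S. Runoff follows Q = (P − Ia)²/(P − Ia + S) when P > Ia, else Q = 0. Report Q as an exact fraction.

Q = 1408424738/215048735 in ≈ 6.549 in

Wet (AMC III): CN(III) = 23·47/(10 + 0.13·47) = 1081/(1611/100) = 108100/1611 ≈ 67.101
S = 1000/(108100/1611) − 10 = 5300/1081 in ≈ 4.903 in
Ia = 0.2S: 0.2·4.903 = 0.981 in (exactly 1060/1081)
P − Ia = 10.800 − 0.981 = 53074/5405 ≈ 9.819 in (> 0, runoff occurs)
Q: (53074/5405)² ÷ (79574/5405) = 1408424738/215048735 in (≈ 6.549 in)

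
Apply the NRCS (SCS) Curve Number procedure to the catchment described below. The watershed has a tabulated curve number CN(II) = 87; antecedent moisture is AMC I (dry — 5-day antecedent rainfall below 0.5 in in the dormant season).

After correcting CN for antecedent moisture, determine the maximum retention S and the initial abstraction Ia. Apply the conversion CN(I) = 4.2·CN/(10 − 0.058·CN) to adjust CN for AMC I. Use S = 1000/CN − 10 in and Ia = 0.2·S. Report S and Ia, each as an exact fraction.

S = 6500/1827 in ≈ 3.558 in; Ia = 1300/1827 in ≈ 0.712 in

Adjust CN=87 to AMC I: 4.2·87/(10 − 0.058·87) → (1827/5) ÷ (2477/500) = 182700/2477 ≈ 73.759
S = 1000/(182700/2477) − 10 = 6500/1827 in ≈ 3.558 in
Ia = 0.2S: 0.2·3.558 = 0.712 in (exactly 1300/1827)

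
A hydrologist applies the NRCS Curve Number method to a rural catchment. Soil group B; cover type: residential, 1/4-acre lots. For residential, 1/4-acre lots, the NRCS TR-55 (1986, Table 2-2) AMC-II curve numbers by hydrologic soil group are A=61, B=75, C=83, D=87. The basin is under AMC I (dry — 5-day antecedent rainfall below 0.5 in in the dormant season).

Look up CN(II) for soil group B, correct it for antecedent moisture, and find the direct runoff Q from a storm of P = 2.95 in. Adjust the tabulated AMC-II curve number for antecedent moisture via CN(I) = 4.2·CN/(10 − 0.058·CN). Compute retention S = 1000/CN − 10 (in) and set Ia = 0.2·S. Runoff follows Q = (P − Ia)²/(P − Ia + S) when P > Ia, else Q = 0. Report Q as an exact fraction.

NRCS table: residential, 1/4-acre lots, soil group B → CN(II) = 75
CN(I) from CN(II)=75: (4.2·75)/(10 − 0.058·75) = 6300/113 ≈ 55.752
S = 1000/(6300/113) − 10 = 500/63 in ≈ 7.937 in
Ia = 0.2S: 0.2·7.937 = 1.587 in (exactly 100/63)
Excess rainfall: 2.950 − 1.587 = 1.363 in; P > Ia so Q > 0
Q = (1717/1260)²/((1717/1260) + 500/63) = (2948089/1587600)/(11717/1260) = 2948089/14763420 in ≈ 0.200 in

Q = 2948089/14763420 in ≈ 0.200 in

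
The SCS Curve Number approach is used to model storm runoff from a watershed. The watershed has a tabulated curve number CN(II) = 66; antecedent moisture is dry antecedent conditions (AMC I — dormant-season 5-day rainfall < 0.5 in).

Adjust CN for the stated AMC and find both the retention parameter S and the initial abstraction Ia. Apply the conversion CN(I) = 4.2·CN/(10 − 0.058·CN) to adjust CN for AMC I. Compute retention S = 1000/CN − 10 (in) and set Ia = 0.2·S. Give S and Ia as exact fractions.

Adjust CN=66 to AMC I: 4.2·66/(10 − 0.058·66) → (1386/5) ÷ (1543/250) = 69300/1543 ≈ 44.913
S = 1000/(69300/1543) − 10 = 8500/693 in ≈ 12.266 in
Ia = 0.2S: 0.2·12.266 = 2.453 in (exactly 1700/693)

S = 8500/693 in ≈ 12.266 in; Ia = 1700/693 in ≈ 2.453 in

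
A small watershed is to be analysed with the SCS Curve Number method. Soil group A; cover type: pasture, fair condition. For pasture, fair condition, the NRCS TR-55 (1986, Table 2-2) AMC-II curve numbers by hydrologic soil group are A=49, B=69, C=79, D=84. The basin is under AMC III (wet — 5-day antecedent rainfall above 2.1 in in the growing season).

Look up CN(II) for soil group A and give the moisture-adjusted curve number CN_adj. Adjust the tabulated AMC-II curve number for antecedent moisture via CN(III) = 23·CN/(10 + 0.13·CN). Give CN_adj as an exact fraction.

CN_adj = 112700/1637 ≈ 68.845

NRCS table: pasture, fair condition, soil group A → CN(II) = 49
Adjust CN=49 to AMC III: 23·49/(10 + 0.13·49) → 1127 ÷ (1637/100) = 112700/1637 ≈ 68.845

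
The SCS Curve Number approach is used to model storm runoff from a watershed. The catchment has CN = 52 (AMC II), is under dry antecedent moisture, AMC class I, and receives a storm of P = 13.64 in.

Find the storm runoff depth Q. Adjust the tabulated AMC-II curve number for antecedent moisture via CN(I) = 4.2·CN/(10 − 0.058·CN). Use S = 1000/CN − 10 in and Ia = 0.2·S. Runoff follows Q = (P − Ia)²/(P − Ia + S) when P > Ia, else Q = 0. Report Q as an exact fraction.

Dry (AMC I): CN(I) = 4.2·52/(10 − 0.058·52) = (1092/5)/(873/125) = 9100/291 ≈ 31.271
Max retention: S = 1000/(9100/291) − 10 = 2000/91 in (≈ 21.978 in)
Ia = 0.2S: 0.2·21.978 = 4.396 in (exactly 400/91)
Excess rainfall: 13.640 − 4.396 = 9.244 in; P > Ia so Q > 0
Q = (21031/2275)²/((21031/2275) + 2000/91) = (442302961/5175625)/(71031/2275) = 442302961/161595525 in ≈ 2.737 in

Q = 442302961/161595525 in ≈ 2.737 in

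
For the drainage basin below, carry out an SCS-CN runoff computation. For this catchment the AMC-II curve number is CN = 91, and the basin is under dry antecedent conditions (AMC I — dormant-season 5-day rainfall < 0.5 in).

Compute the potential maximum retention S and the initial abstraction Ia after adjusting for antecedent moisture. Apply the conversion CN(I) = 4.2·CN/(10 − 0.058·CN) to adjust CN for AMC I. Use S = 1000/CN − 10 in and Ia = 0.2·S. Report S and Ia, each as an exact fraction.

Adjust CN=91 to AMC I: 4.2·91/(10 − 0.058·91) → (1911/5) ÷ (2361/500) = 63700/787 ≈ 80.940
S = 1000/(63700/787) − 10 = 1500/637 in ≈ 2.355 in
Ia = 0.2S: 0.2·2.355 = 0.471 in (exactly 300/637)

S = 1500/637 in ≈ 2.355 in; Ia = 300/637 in ≈ 0.471 in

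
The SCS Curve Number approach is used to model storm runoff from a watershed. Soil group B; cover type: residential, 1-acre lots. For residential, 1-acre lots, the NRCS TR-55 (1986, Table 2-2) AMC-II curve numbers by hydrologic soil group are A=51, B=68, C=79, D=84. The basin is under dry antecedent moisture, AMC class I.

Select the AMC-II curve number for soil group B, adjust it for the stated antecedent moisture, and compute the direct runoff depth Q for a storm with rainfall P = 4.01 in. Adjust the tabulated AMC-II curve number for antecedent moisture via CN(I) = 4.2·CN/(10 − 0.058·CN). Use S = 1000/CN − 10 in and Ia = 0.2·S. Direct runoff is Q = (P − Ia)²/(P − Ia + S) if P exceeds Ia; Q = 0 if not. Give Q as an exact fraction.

NRCS table: residential, 1-acre lots, soil group B → CN(II) = 68
Adjust CN=68 to AMC I: 4.2·68/(10 − 0.058·68) → (1428/5) ÷ (757/125) = 35700/757 ≈ 47.160
Max retention: S = 1000/(35700/757) − 10 = 4000/357 in (≈ 11.204 in)
Ia = 0.2·(4000/357) = 800/357 in ≈ 2.241 in
P − Ia = 4.010 − 2.241 = 63157/35700 ≈ 1.769 in (> 0, runoff occurs)
Q: (63157/35700)² ÷ (463157/35700) = 3988806649/16534704900 in (≈ 0.241 in)

Q = 3988806649/16534704900 in ≈ 0.241 in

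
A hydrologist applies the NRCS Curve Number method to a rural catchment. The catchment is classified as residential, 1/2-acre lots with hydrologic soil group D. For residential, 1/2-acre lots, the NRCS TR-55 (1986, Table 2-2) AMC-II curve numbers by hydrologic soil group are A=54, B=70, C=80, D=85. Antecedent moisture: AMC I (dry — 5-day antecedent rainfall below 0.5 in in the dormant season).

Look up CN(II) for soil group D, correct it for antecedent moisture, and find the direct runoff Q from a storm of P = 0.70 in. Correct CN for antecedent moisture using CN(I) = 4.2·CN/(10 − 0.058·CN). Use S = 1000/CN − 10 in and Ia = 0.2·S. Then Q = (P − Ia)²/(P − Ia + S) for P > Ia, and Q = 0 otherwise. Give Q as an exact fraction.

NRCS table: residential, 1/2-acre lots, soil group D → CN(II) = 85
Adjust CN=85 to AMC I: 4.2·85/(10 − 0.058·85) → 357 ÷ (507/100) = 11900/169 ≈ 70.414
Max retention: S = 1000/(11900/169) − 10 = 500/119 in (≈ 4.202 in)
Ia = 0.2·(500/119) = 100/119 in ≈ 0.840 in
P = 0.700 ≤ Ia = 0.840 in: entire storm abstracted, Q = 0.

Q = 0 in ≈ 0.000 in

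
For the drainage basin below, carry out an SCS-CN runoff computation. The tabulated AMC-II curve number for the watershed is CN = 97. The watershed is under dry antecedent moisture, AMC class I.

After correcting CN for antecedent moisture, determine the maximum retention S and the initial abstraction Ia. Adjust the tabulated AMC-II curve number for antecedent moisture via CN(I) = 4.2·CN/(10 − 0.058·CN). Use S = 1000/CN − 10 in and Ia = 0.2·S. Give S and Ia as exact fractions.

CN(I) from CN(II)=97: (4.2·97)/(10 − 0.058·97) = 67900/729 ≈ 93.141
Retention S: 1000/CN − 10 with CN=93.141 → S = 500/679 ≈ 0.736 in
Initial abstraction Ia = S/5 = (500/679)/5 = 100/679 ≈ 0.147 in

S = 500/679 in ≈ 0.736 in; Ia = 100/679 in ≈ 0.147 in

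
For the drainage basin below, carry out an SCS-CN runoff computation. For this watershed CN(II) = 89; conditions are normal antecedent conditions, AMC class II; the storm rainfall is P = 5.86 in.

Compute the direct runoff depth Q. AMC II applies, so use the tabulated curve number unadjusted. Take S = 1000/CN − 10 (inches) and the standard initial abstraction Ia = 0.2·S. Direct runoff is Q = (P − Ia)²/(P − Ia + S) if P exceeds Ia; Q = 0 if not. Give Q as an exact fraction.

Q = 623850529/135622650 in ≈ 4.600 in

CN(II) = 89; AMC II needs no correction.
S = 1000/89 − 10 = 110/89 in ≈ 1.236 in
Ia = 0.2·(110/89) = 22/89 in ≈ 0.247 in
Excess rainfall: 5.860 − 0.247 = 5.613 in; P > Ia so Q > 0
Q = (24977/4450)²/((24977/4450) + 110/89) = (623850529/19802500)/(30477/4450) = 623850529/135622650 in ≈ 4.600 in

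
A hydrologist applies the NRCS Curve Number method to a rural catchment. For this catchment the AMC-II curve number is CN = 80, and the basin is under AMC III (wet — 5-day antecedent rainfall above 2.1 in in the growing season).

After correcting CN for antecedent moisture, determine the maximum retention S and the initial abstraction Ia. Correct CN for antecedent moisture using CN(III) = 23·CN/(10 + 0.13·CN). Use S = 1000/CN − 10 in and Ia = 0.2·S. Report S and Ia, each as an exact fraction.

S = 25/23 in ≈ 1.087 in; Ia = 5/23 in ≈ 0.217 in

CN(III) from CN(II)=80: (23·80)/(10 + 0.13·80) = 4600/51 ≈ 90.196
S = 1000/(4600/51) − 10 = 25/23 in ≈ 1.087 in
Ia = 0.2·(25/23) = 5/23 in ≈ 0.217 in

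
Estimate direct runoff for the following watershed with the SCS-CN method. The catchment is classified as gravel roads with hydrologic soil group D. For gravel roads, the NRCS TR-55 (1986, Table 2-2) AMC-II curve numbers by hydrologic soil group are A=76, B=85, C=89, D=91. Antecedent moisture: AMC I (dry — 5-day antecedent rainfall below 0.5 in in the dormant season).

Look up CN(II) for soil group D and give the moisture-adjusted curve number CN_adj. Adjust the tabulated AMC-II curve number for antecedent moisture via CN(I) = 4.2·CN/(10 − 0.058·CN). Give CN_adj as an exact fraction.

CN_adj = 63700/787 ≈ 80.940

NRCS table: gravel roads, soil group D → CN(II) = 91
Dry (AMC I): CN(I) = 4.2·91/(10 − 0.058·91) = (1911/5)/(2361/500) = 63700/787 ≈ 80.940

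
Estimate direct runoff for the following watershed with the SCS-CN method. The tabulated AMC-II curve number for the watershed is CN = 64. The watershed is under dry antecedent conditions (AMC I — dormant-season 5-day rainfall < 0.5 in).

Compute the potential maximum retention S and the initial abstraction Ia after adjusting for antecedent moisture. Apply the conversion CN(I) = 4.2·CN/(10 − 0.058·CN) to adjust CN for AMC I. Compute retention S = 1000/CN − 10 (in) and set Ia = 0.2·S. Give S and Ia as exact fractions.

Dry (AMC I): CN(I) = 4.2·64/(10 − 0.058·64) = (1344/5)/(786/125) = 5600/131 ≈ 42.748
Max retention: S = 1000/(5600/131) − 10 = 375/28 in (≈ 13.393 in)
Ia = 0.2·(375/28) = 75/28 in ≈ 2.679 in

S = 375/28 in ≈ 13.393 in; Ia = 75/28 in ≈ 2.679 in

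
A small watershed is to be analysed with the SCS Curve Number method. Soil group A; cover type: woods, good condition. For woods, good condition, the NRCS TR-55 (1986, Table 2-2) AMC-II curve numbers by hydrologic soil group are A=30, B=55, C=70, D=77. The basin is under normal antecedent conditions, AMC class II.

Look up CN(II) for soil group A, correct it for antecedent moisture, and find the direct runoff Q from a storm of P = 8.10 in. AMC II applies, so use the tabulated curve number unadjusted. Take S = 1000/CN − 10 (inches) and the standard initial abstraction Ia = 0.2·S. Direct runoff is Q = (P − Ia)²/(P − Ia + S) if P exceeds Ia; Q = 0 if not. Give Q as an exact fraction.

NRCS table: woods, good condition, soil group A → CN(II) = 30
AMC II — tabulated CN = 30 applies directly.
Retention S: 1000/CN − 10 with CN=30.000 → S = 70/3 ≈ 23.333 in
Ia = 0.2·(70/3) = 14/3 in ≈ 4.667 in
Excess rainfall: 8.100 − 4.667 = 3.433 in; P > Ia so Q > 0
Q = (103/30)²/((103/30) + 70/3) = (10609/900)/(803/30) = 10609/24090 in ≈ 0.440 in

Q = 10609/24090 in ≈ 0.440 in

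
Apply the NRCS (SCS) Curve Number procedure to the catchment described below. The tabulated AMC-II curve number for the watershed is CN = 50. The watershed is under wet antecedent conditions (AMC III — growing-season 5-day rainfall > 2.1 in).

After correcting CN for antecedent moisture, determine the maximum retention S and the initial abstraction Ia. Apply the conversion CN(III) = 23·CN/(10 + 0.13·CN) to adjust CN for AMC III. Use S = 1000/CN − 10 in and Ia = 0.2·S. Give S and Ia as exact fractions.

Wet (AMC III): CN(III) = 23·50/(10 + 0.13·50) = 1150/(33/2) = 2300/33 ≈ 69.697
Retention S: 1000/CN − 10 with CN=69.697 → S = 100/23 ≈ 4.348 in
Initial abstraction Ia = S/5 = (100/23)/5 = 20/23 ≈ 0.870 in

S = 100/23 in ≈ 4.348 in; Ia = 20/23 in ≈ 0.870 in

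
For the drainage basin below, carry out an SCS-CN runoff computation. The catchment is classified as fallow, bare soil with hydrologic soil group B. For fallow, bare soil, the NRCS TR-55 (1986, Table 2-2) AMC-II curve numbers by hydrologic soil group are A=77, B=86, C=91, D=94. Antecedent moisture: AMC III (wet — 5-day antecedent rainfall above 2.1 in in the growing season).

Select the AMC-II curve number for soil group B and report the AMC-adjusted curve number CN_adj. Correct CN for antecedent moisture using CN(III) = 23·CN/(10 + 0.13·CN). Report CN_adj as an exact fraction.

CN_adj = 98900/1059 ≈ 93.390

NRCS table: fallow, bare soil, soil group B → CN(II) = 86
CN(III) from CN(II)=86: (23·86)/(10 + 0.13·86) = 98900/1059 ≈ 93.390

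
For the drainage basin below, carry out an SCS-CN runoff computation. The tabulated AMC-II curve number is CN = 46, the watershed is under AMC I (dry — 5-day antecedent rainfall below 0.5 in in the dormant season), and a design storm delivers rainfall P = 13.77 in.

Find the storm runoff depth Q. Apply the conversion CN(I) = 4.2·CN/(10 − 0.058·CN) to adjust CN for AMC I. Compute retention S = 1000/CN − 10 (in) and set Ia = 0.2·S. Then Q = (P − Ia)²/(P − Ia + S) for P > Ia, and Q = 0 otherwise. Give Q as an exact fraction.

Q = 1927122201/1040591300 in ≈ 1.852 in

CN(I) from CN(II)=46: (4.2·46)/(10 − 0.058·46) = 16100/611 ≈ 26.350
Retention S: 1000/CN − 10 with CN=26.350 → S = 4500/161 ≈ 27.950 in
Initial abstraction Ia = S/5 = (4500/161)/5 = 900/161 ≈ 5.590 in
P − Ia = 13.770 − 5.590 = 131697/16100 ≈ 8.180 in (> 0, runoff occurs)
Q: (131697/16100)² ÷ (581697/16100) = 1927122201/1040591300 in (≈ 1.852 in)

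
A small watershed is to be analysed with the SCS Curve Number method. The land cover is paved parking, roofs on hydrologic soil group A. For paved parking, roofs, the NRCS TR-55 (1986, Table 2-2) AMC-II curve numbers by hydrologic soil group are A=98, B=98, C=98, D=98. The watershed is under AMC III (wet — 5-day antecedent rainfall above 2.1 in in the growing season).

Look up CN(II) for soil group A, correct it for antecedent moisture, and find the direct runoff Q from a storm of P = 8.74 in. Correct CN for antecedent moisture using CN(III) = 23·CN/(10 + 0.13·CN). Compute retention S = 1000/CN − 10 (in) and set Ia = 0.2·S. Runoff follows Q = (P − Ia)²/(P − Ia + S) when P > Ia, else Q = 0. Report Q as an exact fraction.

NRCS table: paved parking, roofs, soil group A → CN(II) = 98
Adjust CN=98 to AMC III: 23·98/(10 + 0.13·98) → 2254 ÷ (1137/50) = 112700/1137 ≈ 99.120
S = 1000/(112700/1137) − 10 = 100/1127 in ≈ 0.089 in
Ia = 0.2·(100/1127) = 20/1127 in ≈ 0.018 in
P − Ia = 8.740 − 0.018 = 491499/56350 ≈ 8.722 in (> 0, runoff occurs)
Q = (491499/56350)²/((491499/56350) + 100/1127) = (241571267001/3175322500)/(496499/56350) = 241571267001/27977718650 in ≈ 8.634 in

Q = 241571267001/27977718650 in ≈ 8.634 in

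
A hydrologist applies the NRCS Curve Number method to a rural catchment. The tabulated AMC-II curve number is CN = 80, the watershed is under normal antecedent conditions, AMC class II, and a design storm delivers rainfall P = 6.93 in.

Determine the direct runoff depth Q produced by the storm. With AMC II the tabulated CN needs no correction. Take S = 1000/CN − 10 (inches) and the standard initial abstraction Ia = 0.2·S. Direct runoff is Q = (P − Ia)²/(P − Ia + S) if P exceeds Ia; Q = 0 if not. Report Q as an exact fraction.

Average conditions: CN = 80 (no AMC adjustment).
Retention S: 1000/CN − 10 with CN=80.000 → S = 5/2 ≈ 2.500 in
Ia = 0.2S: 0.2·2.500 = 0.500 in (exactly 1/2)
Since P=6.930 > Ia=0.500: effective rainfall P−Ia = 643/100 in
Q: (643/100)² ÷ (893/100) = 413449/89300 in (≈ 4.630 in)

Q = 413449/89300 in ≈ 4.630 in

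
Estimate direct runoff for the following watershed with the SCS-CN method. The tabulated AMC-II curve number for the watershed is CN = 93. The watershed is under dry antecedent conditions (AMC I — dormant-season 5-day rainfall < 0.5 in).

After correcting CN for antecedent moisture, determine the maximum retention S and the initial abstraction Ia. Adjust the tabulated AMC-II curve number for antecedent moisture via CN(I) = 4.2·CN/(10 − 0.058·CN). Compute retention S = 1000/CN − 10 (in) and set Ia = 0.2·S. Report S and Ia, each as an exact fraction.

S = 500/279 in ≈ 1.792 in; Ia = 100/279 in ≈ 0.358 in

Dry (AMC I): CN(I) = 4.2·93/(10 − 0.058·93) = (1953/5)/(2303/500) = 27900/329 ≈ 84.802
Retention S: 1000/CN − 10 with CN=84.802 → S = 500/279 ≈ 1.792 in
Ia = 0.2S: 0.2·1.792 = 0.358 in (exactly 100/279)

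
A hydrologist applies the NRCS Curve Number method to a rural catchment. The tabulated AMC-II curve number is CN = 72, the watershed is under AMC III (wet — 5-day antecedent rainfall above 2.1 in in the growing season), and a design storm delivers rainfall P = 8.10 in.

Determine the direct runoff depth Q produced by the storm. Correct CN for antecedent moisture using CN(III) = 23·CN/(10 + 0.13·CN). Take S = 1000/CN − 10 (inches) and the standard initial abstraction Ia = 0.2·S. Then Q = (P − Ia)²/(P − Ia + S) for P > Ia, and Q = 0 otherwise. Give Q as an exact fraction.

Adjust CN=72 to AMC III: 23·72/(10 + 0.13·72) → 1656 ÷ (484/25) = 10350/121 ≈ 85.537
Max retention: S = 1000/(10350/121) − 10 = 350/207 in (≈ 1.691 in)
Ia = 0.2S: 0.2·1.691 = 0.338 in (exactly 70/207)
P − Ia = 8.100 − 0.338 = 16067/2070 ≈ 7.762 in (> 0, runoff occurs)
Q: (16067/2070)² ÷ (19567/2070) = 258148489/40503690 in (≈ 6.373 in)

Q = 258148489/40503690 in ≈ 6.373 in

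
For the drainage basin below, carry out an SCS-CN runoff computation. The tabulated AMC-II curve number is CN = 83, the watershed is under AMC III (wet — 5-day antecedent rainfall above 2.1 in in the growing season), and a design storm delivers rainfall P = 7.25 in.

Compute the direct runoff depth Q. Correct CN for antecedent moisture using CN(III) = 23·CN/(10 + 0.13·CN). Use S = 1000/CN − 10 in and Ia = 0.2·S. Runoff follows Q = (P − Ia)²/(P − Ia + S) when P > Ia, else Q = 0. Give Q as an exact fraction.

Adjust CN=83 to AMC III: 23·83/(10 + 0.13·83) → 1909 ÷ (2079/100) = 190900/2079 ≈ 91.823
Max retention: S = 1000/(190900/2079) − 10 = 1700/1909 in (≈ 0.891 in)
Ia = 0.2S: 0.2·0.891 = 0.178 in (exactly 340/1909)
Since P=7.250 > Ia=0.178: effective rainfall P−Ia = 54001/7636 in
Q: (54001/7636)² ÷ (60801/7636) = 2916108001/464276436 in (≈ 6.281 in)

Q = 2916108001/464276436 in ≈ 6.281 in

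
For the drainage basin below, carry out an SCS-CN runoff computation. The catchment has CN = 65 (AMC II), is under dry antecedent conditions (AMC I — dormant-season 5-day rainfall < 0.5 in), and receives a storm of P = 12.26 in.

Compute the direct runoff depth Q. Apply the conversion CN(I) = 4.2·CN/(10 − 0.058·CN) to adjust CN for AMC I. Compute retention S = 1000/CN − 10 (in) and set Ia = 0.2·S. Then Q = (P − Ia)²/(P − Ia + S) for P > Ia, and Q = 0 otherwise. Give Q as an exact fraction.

Dry (AMC I): CN(I) = 4.2·65/(10 − 0.058·65) = 273/(623/100) = 3900/89 ≈ 43.820
S = 1000/(3900/89) − 10 = 500/39 in ≈ 12.821 in
Ia = 0.2S: 0.2·12.821 = 2.564 in (exactly 100/39)
Since P=12.260 > Ia=2.564: effective rainfall P−Ia = 18907/1950 in
Q: (18907/1950)² ÷ (43907/1950) = 357474649/85618650 in (≈ 4.175 in)

Q = 357474649/85618650 in ≈ 4.175 in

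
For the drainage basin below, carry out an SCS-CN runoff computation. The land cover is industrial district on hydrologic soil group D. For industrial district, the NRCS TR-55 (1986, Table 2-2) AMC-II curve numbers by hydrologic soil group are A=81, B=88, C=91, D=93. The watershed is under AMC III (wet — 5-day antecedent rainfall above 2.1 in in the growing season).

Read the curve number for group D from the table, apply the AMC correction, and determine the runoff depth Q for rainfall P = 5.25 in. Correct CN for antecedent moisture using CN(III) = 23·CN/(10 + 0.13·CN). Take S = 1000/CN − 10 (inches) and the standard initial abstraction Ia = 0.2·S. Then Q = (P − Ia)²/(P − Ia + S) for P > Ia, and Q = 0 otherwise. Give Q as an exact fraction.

Q = 281102983/57641772 in ≈ 4.877 in

NRCS table: industrial district, soil group D → CN(II) = 93
Wet (AMC III): CN(III) = 23·93/(10 + 0.13·93) = 2139/(2209/100) = 213900/2209 ≈ 96.831
Max retention: S = 1000/(213900/2209) − 10 = 700/2139 in (≈ 0.327 in)
Initial abstraction Ia = S/5 = (700/2139)/5 = 140/2139 ≈ 0.065 in
Excess rainfall: 5.250 − 0.065 = 5.185 in; P > Ia so Q > 0
Q: (44359/8556)² ÷ (47159/8556) = 281102983/57641772 in (≈ 4.877 in)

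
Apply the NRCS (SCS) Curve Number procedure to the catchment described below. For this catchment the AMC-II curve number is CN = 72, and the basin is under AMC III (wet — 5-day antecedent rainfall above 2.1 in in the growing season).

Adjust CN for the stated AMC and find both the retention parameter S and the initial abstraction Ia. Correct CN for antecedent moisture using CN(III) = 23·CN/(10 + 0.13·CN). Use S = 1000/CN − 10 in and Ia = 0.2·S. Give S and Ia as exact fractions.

S = 350/207 in ≈ 1.691 in; Ia = 70/207 in ≈ 0.338 in

Adjust CN=72 to AMC III: 23·72/(10 + 0.13·72) → 1656 ÷ (484/25) = 10350/121 ≈ 85.537
Max retention: S = 1000/(10350/121) − 10 = 350/207 in (≈ 1.691 in)
Ia = 0.2S: 0.2·1.691 = 0.338 in (exactly 70/207)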